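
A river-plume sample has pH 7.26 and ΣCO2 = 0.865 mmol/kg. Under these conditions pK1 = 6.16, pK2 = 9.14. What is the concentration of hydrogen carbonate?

[HCO3⁻] = 0.792 mmol/kg

α₁ = 1 / (1 + [H⁺]/K1 + K2/[H⁺]) = 1 / (1 + 10^-1.10 + 10^-1.88)
   = 1 / (1 + 0.079433 + 0.013183) = 1/1.0926 = 0.9152
[HCO3⁻] = α₁ × DIC = 0.9152 × 0.865 = 0.792 mmol/kg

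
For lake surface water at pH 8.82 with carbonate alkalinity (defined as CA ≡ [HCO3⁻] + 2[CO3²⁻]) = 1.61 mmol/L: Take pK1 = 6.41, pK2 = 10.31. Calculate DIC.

CA = [HCO3⁻] + 2[CO3²⁻] = (α₁ + 2α₂)·DIC
At pH 8.82: [H⁺]/K1 = 10^-2.41 = 0.0038905, K2/[H⁺] = 10^-1.49 = 0.032359
α₁ = 1/(1 + 0.0038905 + 0.032359) = 1/1.0362 = 0.9650; α₂ = α₁·K2/[H⁺] = 0.03123
α₁ + 2α₂ = 1.0275
DIC = CA / (α₁ + 2α₂) = 1.61 / 1.0275 = 1.57 mmol/L

DIC = 1.57 mmol/L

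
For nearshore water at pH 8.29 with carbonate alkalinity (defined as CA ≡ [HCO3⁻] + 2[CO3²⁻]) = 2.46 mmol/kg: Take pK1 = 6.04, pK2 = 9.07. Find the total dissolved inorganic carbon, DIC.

DIC = 2.16 mmol/kg

CA = [HCO3⁻] + 2[CO3²⁻] = (α₁ + 2α₂)·DIC
At pH 8.29: [H⁺]/K1 = 10^-2.25 = 0.0056234, K2/[H⁺] = 10^-0.78 = 0.16596
α₁ = 1/(1 + 0.0056234 + 0.16596) = 1/1.1716 = 0.8535; α₂ = α₁·K2/[H⁺] = 0.1417
α₁ + 2α₂ = 1.1369
DIC = CA / (α₁ + 2α₂) = 2.46 / 1.1369 = 2.16 mmol/kg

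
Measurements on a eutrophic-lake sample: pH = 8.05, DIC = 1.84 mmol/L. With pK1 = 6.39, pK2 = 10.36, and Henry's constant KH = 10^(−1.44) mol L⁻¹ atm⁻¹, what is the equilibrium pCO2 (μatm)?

α₀ = 1 / (1 + K1/[H⁺] + K1K2/[H⁺]²) = 1 / (1 + 10^+1.66 + 10^-0.65)
   = 1 / (1 + 45.709 + 0.22387) = 1/46.933 = 0.02131
[CO2*] = α₀ × DIC = 0.02131 × 1.84 = 0.03921 mmol/L
pCO2 = [CO2*]/KH = 3.921×10^-5 / 3.631×10^-2 = 1080 μatm

pCO2 = 1080 μatm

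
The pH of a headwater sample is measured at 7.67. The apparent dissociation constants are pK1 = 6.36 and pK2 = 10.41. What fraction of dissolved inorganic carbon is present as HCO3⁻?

α₁ = 0.952

α₁ = 1 / (1 + [H⁺]/K1 + K2/[H⁺]) = 1 / (1 + 10^-1.31 + 10^-2.74)
   = 1 / (1 + 0.048978 + 0.0018197) = 1/1.0508 = 0.9517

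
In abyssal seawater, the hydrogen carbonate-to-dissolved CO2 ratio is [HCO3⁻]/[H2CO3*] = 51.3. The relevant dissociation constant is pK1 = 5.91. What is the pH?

From K1 = [H⁺][HCO3⁻]/[H2CO3*]:  pH = pK1 + log₁₀([HCO3⁻]/[H2CO3*])
log₁₀(51.3) = +1.710
pH = 5.91 + (+1.710) = 7.62

pH = 7.62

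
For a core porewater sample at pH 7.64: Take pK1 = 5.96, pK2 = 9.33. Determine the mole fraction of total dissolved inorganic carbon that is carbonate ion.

α₂ = 1 / (1 + [H⁺]/K2 + [H⁺]²/(K1K2)) = 1 / (1 + 10^+1.69 + 10^+0.01)
   = 1 / (1 + 48.978 + 1.0233) = 1/51.001 = 0.01961

α₂ = 0.0196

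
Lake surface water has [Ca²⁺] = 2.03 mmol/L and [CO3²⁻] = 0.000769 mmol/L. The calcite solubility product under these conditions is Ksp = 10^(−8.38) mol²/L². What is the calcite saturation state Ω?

Ksp = 10^(−8.38) = 4.169×10^-9
Ω = [Ca²⁺][CO3²⁻]/Ksp = (2.03×10^-3)(0.000769×10^-3) / 4.169×10^-9 = 0.374

Ω = 0.374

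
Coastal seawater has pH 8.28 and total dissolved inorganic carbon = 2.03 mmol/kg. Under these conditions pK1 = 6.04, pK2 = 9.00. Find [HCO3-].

[HCO3⁻] = 1.70 mmol/kg

α₁ = 1 / (1 + [H⁺]/K1 + K2/[H⁺]) = 1 / (1 + 10^-2.24 + 10^-0.72)
   = 1 / (1 + 0.0057544 + 0.19055) = 1/1.1963 = 0.8359
[HCO3⁻] = α₁ × DIC = 0.8359 × 2.03 = 1.70 mmol/kg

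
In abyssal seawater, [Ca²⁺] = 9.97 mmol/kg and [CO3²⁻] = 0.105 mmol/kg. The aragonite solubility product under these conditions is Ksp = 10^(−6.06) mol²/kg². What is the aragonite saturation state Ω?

Ω = 1.20

Ksp = 10^(−6.06) = 8.710×10^-7
Ω = [Ca²⁺][CO3²⁻]/Ksp = (9.97×10^-3)(0.105×10^-3) / 8.710×10^-7 = 1.20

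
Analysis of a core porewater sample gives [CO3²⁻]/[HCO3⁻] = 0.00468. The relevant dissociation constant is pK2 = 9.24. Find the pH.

pH = 6.91

From K2 = [H⁺][CO3²⁻]/[HCO3⁻]:  pH = pK2 + log₁₀([CO3²⁻]/[HCO3⁻])
log₁₀(0.00468) = -2.330
pH = 9.24 + (-2.330) = 6.91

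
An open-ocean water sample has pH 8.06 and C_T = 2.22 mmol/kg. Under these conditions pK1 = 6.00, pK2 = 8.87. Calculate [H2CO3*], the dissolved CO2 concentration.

α₀ = 1 / (1 + K1/[H⁺] + K1K2/[H⁺]²) = 1 / (1 + 10^+2.06 + 10^+1.25)
   = 1 / (1 + 114.82 + 17.783) = 1/133.60 = 0.007485
[CO2*] = α₀ × DIC = 0.007485 × 2.22 = 0.0166 mmol/kg = 16.6 μmol/kg

[CO2*] = 16.6 μmol/kg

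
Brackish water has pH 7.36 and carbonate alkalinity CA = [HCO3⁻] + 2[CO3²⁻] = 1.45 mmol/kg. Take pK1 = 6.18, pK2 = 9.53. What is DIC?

DIC = 1.53 mmol/kg

CA = [HCO3⁻] + 2[CO3²⁻] = (α₁ + 2α₂)·DIC
At pH 7.36: [H⁺]/K1 = 10^-1.18 = 0.066069, K2/[H⁺] = 10^-2.17 = 0.0067608
α₁ = 1/(1 + 0.066069 + 0.0067608) = 1/1.0728 = 0.9321; α₂ = α₁·K2/[H⁺] = 0.006302
α₁ + 2α₂ = 0.9447
DIC = CA / (α₁ + 2α₂) = 1.45 / 0.9447 = 1.53 mmol/kg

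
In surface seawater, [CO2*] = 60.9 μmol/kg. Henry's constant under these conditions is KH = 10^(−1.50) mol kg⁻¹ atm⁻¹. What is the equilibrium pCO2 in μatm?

pCO2 = 1930 μatm

KH = 10^(−1.50) = 3.162×10^-2 mol kg⁻¹ atm⁻¹
pCO2 = [CO2*]/KH = 60.9×10^-6 / 3.162×10^-2 = 1.93×10^-3 atm = 1930 μatm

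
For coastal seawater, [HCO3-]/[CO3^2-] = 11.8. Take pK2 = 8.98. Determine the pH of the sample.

pH = 7.91

From K2 = [H⁺][CO3^2-]/[HCO3-]:  pH = pK2 − log₁₀([HCO3-]/[CO3^2-])
log₁₀(11.8) = +1.072
pH = 8.98 − (+1.072) = 7.91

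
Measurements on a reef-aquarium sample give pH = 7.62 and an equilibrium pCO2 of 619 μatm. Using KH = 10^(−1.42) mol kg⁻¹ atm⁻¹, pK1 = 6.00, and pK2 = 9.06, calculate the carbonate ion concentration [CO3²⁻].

[CO2*] = KH · pCO2 = 10^(−1.42) × 619×10^-6 = 2.353×10^-5 mol/kg
α₀ = 1/(1 + K1/[H⁺] + K1K2/[H⁺]²) = 1/(1 + 10^+1.62 + 10^+0.18) = 0.02262
DIC = [CO2*]/α₀ = 2.353×10^-5 / 0.02262 = 1.040 mmol/kg
[CO3²⁻] = α₂·DIC; α₂ = 0.03424, so [CO3²⁻] = 0.03424 × 1.040 = 0.0356 mmol/kg

[CO3²⁻] = 0.0356 mmol/kg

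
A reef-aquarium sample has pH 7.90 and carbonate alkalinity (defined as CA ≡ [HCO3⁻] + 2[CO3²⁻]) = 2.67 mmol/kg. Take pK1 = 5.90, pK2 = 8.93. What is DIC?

DIC = 2.48 mmol/kg

CA = [HCO3⁻] + 2[CO3²⁻] = (α₁ + 2α₂)·DIC
At pH 7.90: [H⁺]/K1 = 10^-2.00 = 0.010000, K2/[H⁺] = 10^-1.03 = 0.093325
α₁ = 1/(1 + 0.010000 + 0.093325) = 1/1.1033 = 0.9064; α₂ = α₁·K2/[H⁺] = 0.08459
α₁ + 2α₂ = 1.0755
DIC = CA / (α₁ + 2α₂) = 2.67 / 1.0755 = 2.48 mmol/kg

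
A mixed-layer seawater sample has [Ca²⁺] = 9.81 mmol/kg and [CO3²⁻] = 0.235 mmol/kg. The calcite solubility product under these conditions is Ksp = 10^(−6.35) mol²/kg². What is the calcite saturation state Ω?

Ksp = 10^(−6.35) = 4.467×10^-7
Ω = [Ca²⁺][CO3²⁻]/Ksp = (9.81×10^-3)(0.235×10^-3) / 4.467×10^-7 = 5.16

Ω = 5.16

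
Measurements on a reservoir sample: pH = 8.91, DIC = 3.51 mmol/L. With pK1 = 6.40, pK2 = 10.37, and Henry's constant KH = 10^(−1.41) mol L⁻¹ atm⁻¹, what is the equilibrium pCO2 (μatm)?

pCO2 = 269 μatm

α₀ = 1 / (1 + K1/[H⁺] + K1K2/[H⁺]²) = 1 / (1 + 10^+2.51 + 10^+1.05)
   = 1 / (1 + 323.59 + 11.220) = 1/335.81 = 0.002978
[CO2*] = α₀ × DIC = 0.002978 × 3.51 = 0.01045 mmol/L = 10.45 μmol/L
pCO2 = [CO2*]/KH = 1.045×10^-5 / 3.890×10^-2 = 269 μatm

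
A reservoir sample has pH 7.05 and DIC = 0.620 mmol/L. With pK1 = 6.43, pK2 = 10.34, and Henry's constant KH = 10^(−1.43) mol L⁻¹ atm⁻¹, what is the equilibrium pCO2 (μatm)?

α₀ = 1 / (1 + K1/[H⁺] + K1K2/[H⁺]²) = 1 / (1 + 10^+0.62 + 10^-2.67)
   = 1 / (1 + 4.1687 + 0.0021380) = 1/5.1708 = 0.1934
[CO2*] = α₀ × DIC = 0.1934 × 0.620 = 0.1199 mmol/L
pCO2 = [CO2*]/KH = 1.199×10^-4 / 3.715×10^-2 = 3230 μatm

pCO2 = 3230 μatm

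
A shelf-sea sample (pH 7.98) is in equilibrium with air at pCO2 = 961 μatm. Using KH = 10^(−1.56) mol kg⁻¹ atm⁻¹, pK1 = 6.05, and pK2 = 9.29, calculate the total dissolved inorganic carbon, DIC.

DIC = 2.39 mmol/kg

[CO2*] = KH · pCO2 = 10^(−1.56) × 961×10^-6 = 2.647×10^-5 mol/kg
α₀ = 1/(1 + K1/[H⁺] + K1K2/[H⁺]²) = 1/(1 + 10^+1.93 + 10^+0.62) = 0.01108
DIC = [CO2*]/α₀ = 2.647×10^-5 / 0.01108 = 2.39 mmol/kg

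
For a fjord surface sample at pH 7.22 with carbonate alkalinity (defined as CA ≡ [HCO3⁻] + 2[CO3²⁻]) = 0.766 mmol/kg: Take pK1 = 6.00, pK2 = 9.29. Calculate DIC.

DIC = 0.805 mmol/kg

CA = [HCO3⁻] + 2[CO3²⁻] = (α₁ + 2α₂)·DIC
At pH 7.22: [H⁺]/K1 = 10^-1.22 = 0.060256, K2/[H⁺] = 10^-2.07 = 0.0085114
α₁ = 1/(1 + 0.060256 + 0.0085114) = 1/1.0688 = 0.9357; α₂ = α₁·K2/[H⁺] = 0.007964
α₁ + 2α₂ = 0.9516
DIC = CA / (α₁ + 2α₂) = 0.766 / 0.9516 = 0.805 mmol/kg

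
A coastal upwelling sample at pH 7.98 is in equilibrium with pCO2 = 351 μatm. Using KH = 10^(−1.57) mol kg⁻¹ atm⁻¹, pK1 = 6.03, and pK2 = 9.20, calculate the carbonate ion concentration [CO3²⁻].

[CO3²⁻] = 0.0507 mmol/kg

[CO2*] = KH · pCO2 = 10^(−1.57) × 351×10^-6 = 9.447×10^-6 mol/kg
α₀ = 1/(1 + K1/[H⁺] + K1K2/[H⁺]²) = 1/(1 + 10^+1.95 + 10^+0.73) = 0.01047
DIC = [CO2*]/α₀ = 9.447×10^-6 / 0.01047 = 0.9022 mmol/kg
[CO3²⁻] = α₂·DIC; α₂ = 0.05624, so [CO3²⁻] = 0.05624 × 0.9022 = 0.0507 mmol/kg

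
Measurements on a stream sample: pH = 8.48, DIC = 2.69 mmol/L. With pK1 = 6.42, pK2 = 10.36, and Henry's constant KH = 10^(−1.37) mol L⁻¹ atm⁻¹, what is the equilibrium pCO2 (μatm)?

α₀ = 1 / (1 + K1/[H⁺] + K1K2/[H⁺]²) = 1 / (1 + 10^+2.06 + 10^+0.18)
   = 1 / (1 + 114.82 + 1.5136) = 1/117.33 = 0.008523
[CO2*] = α₀ × DIC = 0.008523 × 2.69 = 0.02293 mmol/L
pCO2 = [CO2*]/KH = 2.293×10^-5 / 4.266×10^-2 = 537 μatm

pCO2 = 537 μatm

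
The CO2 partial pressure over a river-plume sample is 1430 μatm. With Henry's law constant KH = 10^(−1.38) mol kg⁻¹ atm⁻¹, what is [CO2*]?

[CO2*] = 59.6 μmol/kg

KH = 10^(−1.38) = 4.169×10^-2 mol kg⁻¹ atm⁻¹
[CO2*] = KH · pCO2 = 4.169×10^-2 × 1430×10^-6 atm = 5.96×10^-5 mol/kg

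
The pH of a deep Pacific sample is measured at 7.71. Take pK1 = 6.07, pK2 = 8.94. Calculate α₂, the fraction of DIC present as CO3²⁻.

α₂ = 1 / (1 + [H⁺]/K2 + [H⁺]²/(K1K2)) = 1 / (1 + 10^+1.23 + 10^-0.41)
   = 1 / (1 + 16.982 + 0.38905) = 1/18.371 = 0.05443

α₂ = 0.0544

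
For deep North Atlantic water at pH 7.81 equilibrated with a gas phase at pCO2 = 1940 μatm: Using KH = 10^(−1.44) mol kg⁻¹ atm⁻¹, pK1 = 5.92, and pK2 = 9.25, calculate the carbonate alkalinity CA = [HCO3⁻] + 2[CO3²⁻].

CA = 5.86 mmol/kg

[CO2*] = KH · pCO2 = 10^(−1.44) × 1940×10^-6 = 7.044×10^-5 mol/kg
α₀ = 1/(1 + K1/[H⁺] + K1K2/[H⁺]²) = 1/(1 + 10^+1.89 + 10^+0.45) = 0.01228
DIC = [CO2*]/α₀ = 7.044×10^-5 / 0.01228 = 5.737 mmol/kg
CA = (α₁ + 2α₂)·DIC = (0.9531 + 2×0.03461) × 5.737 = 5.86 mmol/kg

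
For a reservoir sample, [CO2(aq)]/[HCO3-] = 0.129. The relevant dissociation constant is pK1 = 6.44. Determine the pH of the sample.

From K1 = [H⁺][HCO3-]/[CO2(aq)]:  pH = pK1 − log₁₀([CO2(aq)]/[HCO3-])
log₁₀(0.129) = -0.889
pH = 6.44 − (-0.889) = 7.33

pH = 7.33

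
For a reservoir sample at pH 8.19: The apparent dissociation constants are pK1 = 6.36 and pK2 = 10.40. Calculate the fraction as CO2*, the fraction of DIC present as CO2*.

α₀ = 0.0145

α₀ = 1 / (1 + K1/[H⁺] + K1K2/[H⁺]²) = 1 / (1 + 10^+1.83 + 10^-0.38)
   = 1 / (1 + 67.608 + 0.41687) = 1/69.025 = 0.01449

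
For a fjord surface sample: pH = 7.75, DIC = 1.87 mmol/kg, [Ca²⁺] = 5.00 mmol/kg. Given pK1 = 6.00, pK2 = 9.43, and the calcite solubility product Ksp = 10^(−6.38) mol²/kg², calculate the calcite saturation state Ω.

α₂ = 1 / (1 + [H⁺]/K2 + [H⁺]²/(K1K2)) = 1 / (1 + 10^+1.68 + 10^-0.07)
   = 1 / (1 + 47.863 + 0.85114) = 1/49.714 = 0.02011
[CO3²⁻] = α₂ × DIC = 0.02011 × 1.87 = 0.03762 mmol/kg
Ksp = 10^(−6.38) = 4.169×10^-7
Ω = [Ca²⁺][CO3²⁻]/Ksp = (5.00×10^-3)(3.762×10^-5) / 4.169×10^-7 = 0.451

Ω = 0.451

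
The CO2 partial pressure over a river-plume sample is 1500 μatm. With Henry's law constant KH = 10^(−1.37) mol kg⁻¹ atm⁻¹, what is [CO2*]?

KH = 10^(−1.37) = 4.266×10^-2 mol kg⁻¹ atm⁻¹
[CO2*] = KH · pCO2 = 4.266×10^-2 × 1500×10^-6 atm = 6.40×10^-5 mol/kg

[CO2*] = 64.0 μmol/kg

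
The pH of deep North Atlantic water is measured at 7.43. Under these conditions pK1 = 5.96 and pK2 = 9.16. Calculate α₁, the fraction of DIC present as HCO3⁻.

α₁ = 1 / (1 + [H⁺]/K1 + K2/[H⁺]) = 1 / (1 + 10^-1.47 + 10^-1.73)
   = 1 / (1 + 0.033884 + 0.018621) = 1/1.0525 = 0.9501

α₁ = 0.950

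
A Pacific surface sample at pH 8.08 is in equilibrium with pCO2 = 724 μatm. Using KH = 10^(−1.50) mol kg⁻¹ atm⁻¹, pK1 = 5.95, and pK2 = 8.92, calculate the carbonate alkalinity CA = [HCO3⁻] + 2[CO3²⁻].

CA = 3.98 mmol/kg

[CO2*] = KH · pCO2 = 10^(−1.50) × 724×10^-6 = 2.289×10^-5 mol/kg
α₀ = 1/(1 + K1/[H⁺] + K1K2/[H⁺]²) = 1/(1 + 10^+2.13 + 10^+1.29) = 0.006435
DIC = [CO2*]/α₀ = 2.289×10^-5 / 0.006435 = 3.558 mmol/kg
CA = (α₁ + 2α₂)·DIC = (0.8681 + 2×0.1255) × 3.558 = 3.98 mmol/kg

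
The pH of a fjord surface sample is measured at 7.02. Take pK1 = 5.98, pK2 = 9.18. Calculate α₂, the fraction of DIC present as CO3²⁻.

α₂ = 1 / (1 + [H⁺]/K2 + [H⁺]²/(K1K2)) = 1 / (1 + 10^+2.16 + 10^+1.12)
   = 1 / (1 + 144.54 + 13.183) = 1/158.73 = 0.006300

α₂ = 0.00630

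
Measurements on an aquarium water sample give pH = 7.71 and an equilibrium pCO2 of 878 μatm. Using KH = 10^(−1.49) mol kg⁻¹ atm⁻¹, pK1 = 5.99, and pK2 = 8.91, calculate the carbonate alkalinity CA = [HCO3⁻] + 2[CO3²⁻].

CA = 1.68 mmol/kg

[CO2*] = KH · pCO2 = 10^(−1.49) × 878×10^-6 = 2.841×10^-5 mol/kg
α₀ = 1/(1 + K1/[H⁺] + K1K2/[H⁺]²) = 1/(1 + 10^+1.72 + 10^+0.52) = 0.01761
DIC = [CO2*]/α₀ = 2.841×10^-5 / 0.01761 = 1.614 mmol/kg
CA = (α₁ + 2α₂)·DIC = (0.9241 + 2×0.05831) × 1.614 = 1.68 mmol/kg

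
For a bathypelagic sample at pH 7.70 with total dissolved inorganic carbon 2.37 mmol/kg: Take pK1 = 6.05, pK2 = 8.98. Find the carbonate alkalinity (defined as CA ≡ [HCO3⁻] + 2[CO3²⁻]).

CA = [HCO3⁻] + 2[CO3²⁻] = (α₁ + 2α₂)·DIC
At pH 7.70: [H⁺]/K1 = 10^-1.65 = 0.022387, K2/[H⁺] = 10^-1.28 = 0.052481
α₁ = 1/(1 + 0.022387 + 0.052481) = 1/1.0749 = 0.9303; α₂ = α₁·K2/[H⁺] = 0.04883
α₁ + 2α₂ = 1.0280
CA = 1.0280 × 2.37 = 2.44 mmol/kg

CA = 2.44 mmol/kg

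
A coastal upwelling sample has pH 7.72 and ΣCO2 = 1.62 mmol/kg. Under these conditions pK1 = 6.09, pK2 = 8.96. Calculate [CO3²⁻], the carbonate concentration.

α₂ = 1 / (1 + [H⁺]/K2 + [H⁺]²/(K1K2)) = 1 / (1 + 10^+1.24 + 10^-0.39)
   = 1 / (1 + 17.378 + 0.40738) = 1/18.785 = 0.05323
[CO3²⁻] = α₂ × DIC = 0.05323 × 1.62 = 0.0862 mmol/kg

[CO3²⁻] = 0.0862 mmol/kg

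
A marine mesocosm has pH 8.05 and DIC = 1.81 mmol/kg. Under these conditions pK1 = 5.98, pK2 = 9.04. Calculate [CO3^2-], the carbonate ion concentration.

α₂ = 1 / (1 + [H⁺]/K2 + [H⁺]²/(K1K2)) = 1 / (1 + 10^+0.99 + 10^-1.08)
   = 1 / (1 + 9.7724 + 0.083176) = 1/10.856 = 0.09212
[CO3²⁻] = α₂ × DIC = 0.09212 × 1.81 = 0.167 mmol/kg

[CO3²⁻] = 0.167 mmol/kg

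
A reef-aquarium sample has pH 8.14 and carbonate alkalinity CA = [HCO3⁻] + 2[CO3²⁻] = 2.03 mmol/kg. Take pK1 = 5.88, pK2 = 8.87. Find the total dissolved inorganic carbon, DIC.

CA = [HCO3⁻] + 2[CO3²⁻] = (α₁ + 2α₂)·DIC
At pH 8.14: [H⁺]/K1 = 10^-2.26 = 0.0054954, K2/[H⁺] = 10^-0.73 = 0.18621
α₁ = 1/(1 + 0.0054954 + 0.18621) = 1/1.1917 = 0.8391; α₂ = α₁·K2/[H⁺] = 0.1563
α₁ + 2α₂ = 1.1516
DIC = CA / (α₁ + 2α₂) = 2.03 / 1.1516 = 1.76 mmol/kg

DIC = 1.76 mmol/kg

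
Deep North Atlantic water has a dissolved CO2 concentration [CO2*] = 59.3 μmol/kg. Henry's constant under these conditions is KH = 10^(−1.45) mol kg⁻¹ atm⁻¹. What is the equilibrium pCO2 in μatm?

KH = 10^(−1.45) = 3.548×10^-2 mol kg⁻¹ atm⁻¹
pCO2 = [CO2*]/KH = 59.3×10^-6 / 3.548×10^-2 = 1.67×10^-3 atm = 1670 μatm

pCO2 = 1670 μatm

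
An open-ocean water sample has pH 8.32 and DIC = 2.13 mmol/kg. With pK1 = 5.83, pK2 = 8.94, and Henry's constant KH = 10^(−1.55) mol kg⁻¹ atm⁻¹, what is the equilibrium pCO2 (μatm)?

α₀ = 1 / (1 + K1/[H⁺] + K1K2/[H⁺]²) = 1 / (1 + 10^+2.49 + 10^+1.87)
   = 1 / (1 + 309.03 + 74.131) = 1/384.16 = 0.002603
[CO2*] = α₀ × DIC = 0.002603 × 2.13 = 0.005545 mmol/kg = 5.545 μmol/kg
pCO2 = [CO2*]/KH = 5.545×10^-6 / 2.818×10^-2 = 197 μatm

pCO2 = 197 μatm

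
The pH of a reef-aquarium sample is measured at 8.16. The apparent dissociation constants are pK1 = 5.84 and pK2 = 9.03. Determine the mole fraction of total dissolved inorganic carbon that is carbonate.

α₂ = 1 / (1 + [H⁺]/K2 + [H⁺]²/(K1K2)) = 1 / (1 + 10^+0.87 + 10^-1.45)
   = 1 / (1 + 7.4131 + 0.035481) = 1/8.4486 = 0.1184

α₂ = 0.118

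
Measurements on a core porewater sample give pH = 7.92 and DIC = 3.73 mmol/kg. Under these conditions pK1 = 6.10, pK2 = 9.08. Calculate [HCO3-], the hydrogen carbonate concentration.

[HCO3⁻] = 3.44 mmol/kg

α₁ = 1 / (1 + [H⁺]/K1 + K2/[H⁺]) = 1 / (1 + 10^-1.82 + 10^-1.16)
   = 1 / (1 + 0.015136 + 0.069183) = 1/1.0843 = 0.9222
[HCO3⁻] = α₁ × DIC = 0.9222 × 3.73 = 3.44 mmol/kg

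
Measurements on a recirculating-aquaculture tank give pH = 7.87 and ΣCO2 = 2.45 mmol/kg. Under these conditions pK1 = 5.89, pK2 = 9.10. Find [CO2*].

[CO2*] = 0.0240 mmol/kg

α₀ = 1 / (1 + K1/[H⁺] + K1K2/[H⁺]²) = 1 / (1 + 10^+1.98 + 10^+0.75)
   = 1 / (1 + 95.499 + 5.6234) = 1/102.12 = 0.009792
[CO2*] = α₀ × DIC = 0.009792 × 2.45 = 0.0240 mmol/kg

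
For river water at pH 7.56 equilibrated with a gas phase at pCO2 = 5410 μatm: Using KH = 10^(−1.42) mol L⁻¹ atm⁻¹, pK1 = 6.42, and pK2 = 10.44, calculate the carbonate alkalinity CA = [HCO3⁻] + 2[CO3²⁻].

[CO2*] = KH · pCO2 = 10^(−1.42) × 5410×10^-6 = 2.057×10^-4 mol/L
α₀ = 1/(1 + K1/[H⁺] + K1K2/[H⁺]²) = 1/(1 + 10^+1.14 + 10^-1.74) = 0.06747
DIC = [CO2*]/α₀ = 2.057×10^-4 / 0.06747 = 3.049 mmol/L
CA = (α₁ + 2α₂)·DIC = (0.9313 + 2×0.001228) × 3.049 = 2.85 mmol/L

CA = 2.85 mmol/L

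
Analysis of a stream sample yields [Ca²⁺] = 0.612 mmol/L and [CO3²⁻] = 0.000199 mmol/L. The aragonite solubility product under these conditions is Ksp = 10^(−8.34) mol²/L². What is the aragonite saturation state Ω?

Ω = 0.0266

Ksp = 10^(−8.34) = 4.571×10^-9
Ω = [Ca²⁺][CO3²⁻]/Ksp = (0.612×10^-3)(0.000199×10^-3) / 4.571×10^-9 = 0.0266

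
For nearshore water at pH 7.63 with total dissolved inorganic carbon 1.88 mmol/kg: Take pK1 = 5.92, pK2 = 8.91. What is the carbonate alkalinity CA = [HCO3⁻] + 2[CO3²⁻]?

CA = 1.94 mmol/kg

CA = [HCO3⁻] + 2[CO3²⁻] = (α₁ + 2α₂)·DIC
At pH 7.63: [H⁺]/K1 = 10^-1.71 = 0.019498, K2/[H⁺] = 10^-1.28 = 0.052481
α₁ = 1/(1 + 0.019498 + 0.052481) = 1/1.0720 = 0.9329; α₂ = α₁·K2/[H⁺] = 0.04896
α₁ + 2α₂ = 1.0308
CA = 1.0308 × 1.88 = 1.94 mmol/kg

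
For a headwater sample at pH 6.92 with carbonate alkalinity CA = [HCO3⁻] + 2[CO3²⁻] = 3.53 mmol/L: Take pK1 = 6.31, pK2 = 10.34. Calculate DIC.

DIC = 4.39 mmol/L

CA = [HCO3⁻] + 2[CO3²⁻] = (α₁ + 2α₂)·DIC
At pH 6.92: [H⁺]/K1 = 10^-0.61 = 0.24547, K2/[H⁺] = 10^-3.42 = 0.00038019
α₁ = 1/(1 + 0.24547 + 0.00038019) = 1/1.2459 = 0.8027; α₂ = α₁·K2/[H⁺] = 0.0003052
α₁ + 2α₂ = 0.8033
DIC = CA / (α₁ + 2α₂) = 3.53 / 0.8033 = 4.39 mmol/L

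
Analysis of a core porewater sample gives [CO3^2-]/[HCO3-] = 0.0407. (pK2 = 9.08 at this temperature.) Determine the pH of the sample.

pH = 7.69

From K2 = [H⁺][CO3^2-]/[HCO3-]:  pH = pK2 + log₁₀([CO3^2-]/[HCO3-])
log₁₀(0.0407) = -1.390
pH = 9.08 + (-1.390) = 7.69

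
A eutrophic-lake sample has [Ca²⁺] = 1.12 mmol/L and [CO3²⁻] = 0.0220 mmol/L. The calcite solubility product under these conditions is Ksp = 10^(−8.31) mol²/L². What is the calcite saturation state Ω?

Ω = 5.03

Ksp = 10^(−8.31) = 4.898×10^-9
Ω = [Ca²⁺][CO3²⁻]/Ksp = (1.12×10^-3)(0.0220×10^-3) / 4.898×10^-9 = 5.03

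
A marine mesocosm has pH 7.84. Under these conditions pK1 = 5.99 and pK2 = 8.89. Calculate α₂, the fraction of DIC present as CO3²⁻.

α₂ = 0.0808

α₂ = 1 / (1 + [H⁺]/K2 + [H⁺]²/(K1K2)) = 1 / (1 + 10^+1.05 + 10^-0.80)
   = 1 / (1 + 11.220 + 0.15849) = 1/12.379 = 0.08078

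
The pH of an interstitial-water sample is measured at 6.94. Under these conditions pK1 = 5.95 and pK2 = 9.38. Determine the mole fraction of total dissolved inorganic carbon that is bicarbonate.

α₁ = 1 / (1 + [H⁺]/K1 + K2/[H⁺]) = 1 / (1 + 10^-0.99 + 10^-2.44)
   = 1 / (1 + 0.10233 + 0.0036308) = 1/1.1060 = 0.9042

α₁ = 0.904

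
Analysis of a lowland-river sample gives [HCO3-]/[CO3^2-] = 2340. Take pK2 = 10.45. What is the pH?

From K2 = [H⁺][CO3^2-]/[HCO3-]:  pH = pK2 − log₁₀([HCO3-]/[CO3^2-])
log₁₀(2340) = +3.369
pH = 10.45 − (+3.369) = 7.08

pH = 7.08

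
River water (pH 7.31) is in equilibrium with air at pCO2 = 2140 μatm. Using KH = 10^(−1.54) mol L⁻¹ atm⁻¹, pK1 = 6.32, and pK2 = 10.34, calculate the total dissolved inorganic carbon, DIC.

DIC = 0.665 mmol/L

[CO2*] = KH · pCO2 = 10^(−1.54) × 2140×10^-6 = 6.172×10^-5 mol/L
α₀ = 1/(1 + K1/[H⁺] + K1K2/[H⁺]²) = 1/(1 + 10^+0.99 + 10^-2.04) = 0.09275
DIC = [CO2*]/α₀ = 6.172×10^-5 / 0.09275 = 0.665 mmol/L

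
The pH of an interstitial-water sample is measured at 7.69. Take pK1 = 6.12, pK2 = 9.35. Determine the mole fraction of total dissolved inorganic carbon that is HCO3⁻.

α₁ = 1 / (1 + [H⁺]/K1 + K2/[H⁺]) = 1 / (1 + 10^-1.57 + 10^-1.66)
   = 1 / (1 + 0.026915 + 0.021878) = 1/1.0488 = 0.9535

α₁ = 0.953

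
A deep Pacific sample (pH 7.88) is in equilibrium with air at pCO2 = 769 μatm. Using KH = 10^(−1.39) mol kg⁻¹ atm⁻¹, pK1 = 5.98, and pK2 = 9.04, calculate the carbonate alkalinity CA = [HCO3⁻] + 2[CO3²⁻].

CA = 2.83 mmol/kg

[CO2*] = KH · pCO2 = 10^(−1.39) × 769×10^-6 = 3.133×10^-5 mol/kg
α₀ = 1/(1 + K1/[H⁺] + K1K2/[H⁺]²) = 1/(1 + 10^+1.90 + 10^+0.74) = 0.01164
DIC = [CO2*]/α₀ = 3.133×10^-5 / 0.01164 = 2.692 mmol/kg
CA = (α₁ + 2α₂)·DIC = (0.9244 + 2×0.06395) × 2.692 = 2.83 mmol/kg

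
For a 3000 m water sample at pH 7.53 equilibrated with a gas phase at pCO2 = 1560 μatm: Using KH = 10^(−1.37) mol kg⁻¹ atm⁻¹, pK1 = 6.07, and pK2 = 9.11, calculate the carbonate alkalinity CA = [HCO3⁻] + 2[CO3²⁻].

[CO2*] = KH · pCO2 = 10^(−1.37) × 1560×10^-6 = 6.655×10^-5 mol/kg
α₀ = 1/(1 + K1/[H⁺] + K1K2/[H⁺]²) = 1/(1 + 10^+1.46 + 10^-0.12) = 0.03268
DIC = [CO2*]/α₀ = 6.655×10^-5 / 0.03268 = 2.036 mmol/kg
CA = (α₁ + 2α₂)·DIC = (0.9425 + 2×0.02479) × 2.036 = 2.02 mmol/kg

CA = 2.02 mmol/kg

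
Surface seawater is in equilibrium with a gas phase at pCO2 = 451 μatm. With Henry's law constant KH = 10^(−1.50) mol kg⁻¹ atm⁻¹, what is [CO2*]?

KH = 10^(−1.50) = 3.162×10^-2 mol kg⁻¹ atm⁻¹
[CO2*] = KH · pCO2 = 3.162×10^-2 × 451×10^-6 atm = 1.43×10^-5 mol/kg

[CO2*] = 14.3 μmol/kg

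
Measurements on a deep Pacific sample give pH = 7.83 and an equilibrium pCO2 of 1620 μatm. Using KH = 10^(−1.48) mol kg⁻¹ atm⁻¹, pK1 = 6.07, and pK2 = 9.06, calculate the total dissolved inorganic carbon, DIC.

DIC = 3.32 mmol/kg

[CO2*] = KH · pCO2 = 10^(−1.48) × 1620×10^-6 = 5.364×10^-5 mol/kg
α₀ = 1/(1 + K1/[H⁺] + K1K2/[H⁺]²) = 1/(1 + 10^+1.76 + 10^+0.53) = 0.01615
DIC = [CO2*]/α₀ = 5.364×10^-5 / 0.01615 = 3.32 mmol/kg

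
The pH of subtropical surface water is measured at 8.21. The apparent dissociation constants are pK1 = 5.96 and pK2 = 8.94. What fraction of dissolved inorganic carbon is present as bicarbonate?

α₁ = 0.839

α₁ = 1 / (1 + [H⁺]/K1 + K2/[H⁺]) = 1 / (1 + 10^-2.25 + 10^-0.73)
   = 1 / (1 + 0.0056234 + 0.18621) = 1/1.1918 = 0.8390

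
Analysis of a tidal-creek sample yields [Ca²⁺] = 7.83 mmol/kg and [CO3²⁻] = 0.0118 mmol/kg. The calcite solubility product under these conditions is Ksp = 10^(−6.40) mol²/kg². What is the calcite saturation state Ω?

Ksp = 10^(−6.40) = 3.981×10^-7
Ω = [Ca²⁺][CO3²⁻]/Ksp = (7.83×10^-3)(0.0118×10^-3) / 3.981×10^-7 = 0.232

Ω = 0.232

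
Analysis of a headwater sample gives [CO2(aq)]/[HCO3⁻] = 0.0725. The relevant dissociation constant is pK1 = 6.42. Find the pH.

From K1 = [H⁺][HCO3⁻]/[CO2(aq)]:  pH = pK1 − log₁₀([CO2(aq)]/[HCO3⁻])
log₁₀(0.0725) = -1.140
pH = 6.42 − (-1.140) = 7.56

pH = 7.56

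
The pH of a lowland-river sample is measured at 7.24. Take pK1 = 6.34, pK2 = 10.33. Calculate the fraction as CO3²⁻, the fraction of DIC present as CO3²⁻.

α₂ = 1 / (1 + [H⁺]/K2 + [H⁺]²/(K1K2)) = 1 / (1 + 10^+3.09 + 10^+2.19)
   = 1 / (1 + 1230.3 + 154.88) = 1/1386.2 = 0.0007214

α₂ = 0.000721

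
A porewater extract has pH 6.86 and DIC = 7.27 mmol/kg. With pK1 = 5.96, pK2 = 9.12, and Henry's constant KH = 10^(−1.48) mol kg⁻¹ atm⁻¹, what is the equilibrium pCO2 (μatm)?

pCO2 = 2.44×10^4 μatm

α₀ = 1 / (1 + K1/[H⁺] + K1K2/[H⁺]²) = 1 / (1 + 10^+0.90 + 10^-1.36)
   = 1 / (1 + 7.9433 + 0.043652) = 1/8.9869 = 0.1113
[CO2*] = α₀ × DIC = 0.1113 × 7.27 = 0.8090 mmol/kg
pCO2 = [CO2*]/KH = 8.090×10^-4 / 3.311×10^-2 = 2.44×10^4 μatm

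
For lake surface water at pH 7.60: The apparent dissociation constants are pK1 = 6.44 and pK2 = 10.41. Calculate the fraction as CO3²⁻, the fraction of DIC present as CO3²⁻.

α₂ = 0.00145

α₂ = 1 / (1 + [H⁺]/K2 + [H⁺]²/(K1K2)) = 1 / (1 + 10^+2.81 + 10^+1.65)
   = 1 / (1 + 645.65 + 44.668) = 1/691.32 = 0.001447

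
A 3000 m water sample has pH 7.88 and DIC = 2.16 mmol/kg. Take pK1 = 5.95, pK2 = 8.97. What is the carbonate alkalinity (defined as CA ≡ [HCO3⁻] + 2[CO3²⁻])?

CA = 2.30 mmol/kg

CA = [HCO3⁻] + 2[CO3²⁻] = (α₁ + 2α₂)·DIC
At pH 7.88: [H⁺]/K1 = 10^-1.93 = 0.011749, K2/[H⁺] = 10^-1.09 = 0.081283
α₁ = 1/(1 + 0.011749 + 0.081283) = 1/1.0930 = 0.9149; α₂ = α₁·K2/[H⁺] = 0.07436
α₁ + 2α₂ = 1.0636
CA = 1.0636 × 2.16 = 2.30 mmol/kg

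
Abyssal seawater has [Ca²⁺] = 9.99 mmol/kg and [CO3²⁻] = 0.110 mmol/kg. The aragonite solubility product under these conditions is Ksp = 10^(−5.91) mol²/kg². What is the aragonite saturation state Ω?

Ksp = 10^(−5.91) = 1.230×10^-6
Ω = [Ca²⁺][CO3²⁻]/Ksp = (9.99×10^-3)(0.110×10^-3) / 1.230×10^-6 = 0.893

Ω = 0.893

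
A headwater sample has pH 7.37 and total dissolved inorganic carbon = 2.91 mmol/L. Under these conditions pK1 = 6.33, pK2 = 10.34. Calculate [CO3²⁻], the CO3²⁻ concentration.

α₂ = 1 / (1 + [H⁺]/K2 + [H⁺]²/(K1K2)) = 1 / (1 + 10^+2.97 + 10^+1.93)
   = 1 / (1 + 933.25 + 85.114) = 1/1019.4 = 0.0009810
[CO3²⁻] = α₂ × DIC = 0.0009810 × 2.91 = 0.00285 mmol/L = 2.85 μmol/L

[CO3²⁻] = 2.85 μmol/L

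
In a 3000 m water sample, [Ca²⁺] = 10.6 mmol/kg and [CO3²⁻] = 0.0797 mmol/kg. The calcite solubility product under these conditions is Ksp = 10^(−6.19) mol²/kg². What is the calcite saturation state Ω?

Ksp = 10^(−6.19) = 6.457×10^-7
Ω = [Ca²⁺][CO3²⁻]/Ksp = (10.6×10^-3)(0.0797×10^-3) / 6.457×10^-7 = 1.31

Ω = 1.31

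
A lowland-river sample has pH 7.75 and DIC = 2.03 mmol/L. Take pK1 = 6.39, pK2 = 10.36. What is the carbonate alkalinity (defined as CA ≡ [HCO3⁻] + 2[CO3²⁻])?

CA = 1.95 mmol/L

CA = [HCO3⁻] + 2[CO3²⁻] = (α₁ + 2α₂)·DIC
At pH 7.75: [H⁺]/K1 = 10^-1.36 = 0.043652, K2/[H⁺] = 10^-2.61 = 0.0024547
α₁ = 1/(1 + 0.043652 + 0.0024547) = 1/1.0461 = 0.9559; α₂ = α₁·K2/[H⁺] = 0.002347
α₁ + 2α₂ = 0.9606
CA = 0.9606 × 2.03 = 1.95 mmol/L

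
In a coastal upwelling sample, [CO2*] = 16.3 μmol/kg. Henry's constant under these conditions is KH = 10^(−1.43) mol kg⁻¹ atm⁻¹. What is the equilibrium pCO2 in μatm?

KH = 10^(−1.43) = 3.715×10^-2 mol kg⁻¹ atm⁻¹
pCO2 = [CO2*]/KH = 16.3×10^-6 / 3.715×10^-2 = 4.39×10^-4 atm = 439 μatm

pCO2 = 439 μatm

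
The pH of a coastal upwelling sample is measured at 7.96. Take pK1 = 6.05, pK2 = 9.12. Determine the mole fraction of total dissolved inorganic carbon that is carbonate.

α₂ = 0.0640

α₂ = 1 / (1 + [H⁺]/K2 + [H⁺]²/(K1K2)) = 1 / (1 + 10^+1.16 + 10^-0.75)
   = 1 / (1 + 14.454 + 0.17783) = 1/15.632 = 0.06397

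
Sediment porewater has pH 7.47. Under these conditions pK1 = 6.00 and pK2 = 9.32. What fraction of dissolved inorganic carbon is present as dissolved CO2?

α₀ = 0.0323

α₀ = 1 / (1 + K1/[H⁺] + K1K2/[H⁺]²) = 1 / (1 + 10^+1.47 + 10^-0.38)
   = 1 / (1 + 29.512 + 0.41687) = 1/30.929 = 0.03233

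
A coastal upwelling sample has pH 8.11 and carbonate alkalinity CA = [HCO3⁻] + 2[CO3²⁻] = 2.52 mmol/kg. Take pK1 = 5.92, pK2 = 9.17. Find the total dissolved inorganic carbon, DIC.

DIC = 2.35 mmol/kg

CA = [HCO3⁻] + 2[CO3²⁻] = (α₁ + 2α₂)·DIC
At pH 8.11: [H⁺]/K1 = 10^-2.19 = 0.0064565, K2/[H⁺] = 10^-1.06 = 0.087096
α₁ = 1/(1 + 0.0064565 + 0.087096) = 1/1.0936 = 0.9145; α₂ = α₁·K2/[H⁺] = 0.07965
α₁ + 2α₂ = 1.0737
DIC = CA / (α₁ + 2α₂) = 2.52 / 1.0737 = 2.35 mmol/kg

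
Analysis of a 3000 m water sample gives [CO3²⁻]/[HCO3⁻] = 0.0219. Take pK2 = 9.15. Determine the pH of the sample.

pH = 7.49

From K2 = [H⁺][CO3²⁻]/[HCO3⁻]:  pH = pK2 + log₁₀([CO3²⁻]/[HCO3⁻])
log₁₀(0.0219) = -1.660
pH = 9.15 + (-1.660) = 7.49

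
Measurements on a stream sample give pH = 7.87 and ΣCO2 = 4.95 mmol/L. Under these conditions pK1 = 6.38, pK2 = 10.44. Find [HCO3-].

[HCO3⁻] = 4.78 mmol/L

α₁ = 1 / (1 + [H⁺]/K1 + K2/[H⁺]) = 1 / (1 + 10^-1.49 + 10^-2.57)
   = 1 / (1 + 0.032359 + 0.0026915) = 1/1.0351 = 0.9661
[HCO3⁻] = α₁ × DIC = 0.9661 × 4.95 = 4.78 mmol/L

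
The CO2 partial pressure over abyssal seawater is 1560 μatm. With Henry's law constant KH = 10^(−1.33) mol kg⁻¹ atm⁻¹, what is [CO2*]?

KH = 10^(−1.33) = 4.677×10^-2 mol kg⁻¹ atm⁻¹
[CO2*] = KH · pCO2 = 4.677×10^-2 × 1560×10^-6 atm = 7.30×10^-5 mol/kg

[CO2*] = 73.0 μmol/kg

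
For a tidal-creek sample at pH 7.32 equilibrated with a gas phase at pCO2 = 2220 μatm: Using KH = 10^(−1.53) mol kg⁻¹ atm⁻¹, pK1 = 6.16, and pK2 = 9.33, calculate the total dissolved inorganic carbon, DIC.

DIC = 1.02 mmol/kg

[CO2*] = KH · pCO2 = 10^(−1.53) × 2220×10^-6 = 6.552×10^-5 mol/kg
α₀ = 1/(1 + K1/[H⁺] + K1K2/[H⁺]²) = 1/(1 + 10^+1.16 + 10^-0.85) = 0.06412
DIC = [CO2*]/α₀ = 6.552×10^-5 / 0.06412 = 1.02 mmol/kg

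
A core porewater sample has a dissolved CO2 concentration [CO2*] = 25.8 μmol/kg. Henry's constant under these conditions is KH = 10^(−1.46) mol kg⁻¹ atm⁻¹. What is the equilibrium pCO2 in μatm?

KH = 10^(−1.46) = 3.467×10^-2 mol kg⁻¹ atm⁻¹
pCO2 = [CO2*]/KH = 25.8×10^-6 / 3.467×10^-2 = 7.44×10^-4 atm = 744 μatm

pCO2 = 744 μatm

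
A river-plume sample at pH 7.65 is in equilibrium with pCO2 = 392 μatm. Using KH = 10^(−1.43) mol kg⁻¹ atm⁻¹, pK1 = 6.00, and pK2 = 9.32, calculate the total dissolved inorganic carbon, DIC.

DIC = 0.679 mmol/kg

[CO2*] = KH · pCO2 = 10^(−1.43) × 392×10^-6 = 1.456×10^-5 mol/kg
α₀ = 1/(1 + K1/[H⁺] + K1K2/[H⁺]²) = 1/(1 + 10^+1.65 + 10^-0.02) = 0.02145
DIC = [CO2*]/α₀ = 1.456×10^-5 / 0.02145 = 0.679 mmol/kg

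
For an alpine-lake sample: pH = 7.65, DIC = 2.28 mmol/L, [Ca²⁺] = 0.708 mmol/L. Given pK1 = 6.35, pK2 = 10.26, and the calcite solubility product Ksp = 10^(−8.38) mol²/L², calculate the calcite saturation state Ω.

Ω = 0.903

α₂ = 1 / (1 + [H⁺]/K2 + [H⁺]²/(K1K2)) = 1 / (1 + 10^+2.61 + 10^+1.31)
   = 1 / (1 + 407.38 + 20.417) = 1/428.80 = 0.002332
[CO3²⁻] = α₂ × DIC = 0.002332 × 2.28 = 0.005317 mmol/L = 5.317 μmol/L
Ksp = 10^(−8.38) = 4.169×10^-9
Ω = [Ca²⁺][CO3²⁻]/Ksp = (0.708×10^-3)(5.317×10^-6) / 4.169×10^-9 = 0.903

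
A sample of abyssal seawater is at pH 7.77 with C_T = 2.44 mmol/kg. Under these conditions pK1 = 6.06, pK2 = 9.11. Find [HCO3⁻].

α₁ = 1 / (1 + [H⁺]/K1 + K2/[H⁺]) = 1 / (1 + 10^-1.71 + 10^-1.34)
   = 1 / (1 + 0.019498 + 0.045709) = 1/1.0652 = 0.9388
[HCO3⁻] = α₁ × DIC = 0.9388 × 2.44 = 2.29 mmol/kg

[HCO3⁻] = 2.29 mmol/kg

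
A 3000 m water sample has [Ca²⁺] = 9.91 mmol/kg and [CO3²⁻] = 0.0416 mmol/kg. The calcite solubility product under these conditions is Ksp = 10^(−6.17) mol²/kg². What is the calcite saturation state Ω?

Ω = 0.610

Ksp = 10^(−6.17) = 6.761×10^-7
Ω = [Ca²⁺][CO3²⁻]/Ksp = (9.91×10^-3)(0.0416×10^-3) / 6.761×10^-7 = 0.610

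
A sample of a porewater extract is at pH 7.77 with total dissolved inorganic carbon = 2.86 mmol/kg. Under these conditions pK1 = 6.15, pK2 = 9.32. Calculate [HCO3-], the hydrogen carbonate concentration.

α₁ = 1 / (1 + [H⁺]/K1 + K2/[H⁺]) = 1 / (1 + 10^-1.62 + 10^-1.55)
   = 1 / (1 + 0.023988 + 0.028184) = 1/1.0522 = 0.9504
[HCO3⁻] = α₁ × DIC = 0.9504 × 2.86 = 2.72 mmol/kg

[HCO3⁻] = 2.72 mmol/kg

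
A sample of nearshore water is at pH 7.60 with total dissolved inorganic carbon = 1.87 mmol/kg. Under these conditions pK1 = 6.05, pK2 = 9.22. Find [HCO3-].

[HCO3⁻] = 1.78 mmol/kg

α₁ = 1 / (1 + [H⁺]/K1 + K2/[H⁺]) = 1 / (1 + 10^-1.55 + 10^-1.62)
   = 1 / (1 + 0.028184 + 0.023988) = 1/1.0522 = 0.9504
[HCO3⁻] = α₁ × DIC = 0.9504 × 1.87 = 1.78 mmol/kg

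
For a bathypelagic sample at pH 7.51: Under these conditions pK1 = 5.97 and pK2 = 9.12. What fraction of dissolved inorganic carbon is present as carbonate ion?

α₂ = 0.0233

α₂ = 1 / (1 + [H⁺]/K2 + [H⁺]²/(K1K2)) = 1 / (1 + 10^+1.61 + 10^+0.07)
   = 1 / (1 + 40.738 + 1.1749) = 1/42.913 = 0.02330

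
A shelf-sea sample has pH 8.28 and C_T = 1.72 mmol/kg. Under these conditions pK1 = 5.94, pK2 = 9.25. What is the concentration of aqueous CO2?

[CO2*] = 7.07 μmol/kg

α₀ = 1 / (1 + K1/[H⁺] + K1K2/[H⁺]²) = 1 / (1 + 10^+2.34 + 10^+1.37)
   = 1 / (1 + 218.78 + 23.442) = 1/243.22 = 0.004112
[CO2*] = α₀ × DIC = 0.004112 × 1.72 = 0.00707 mmol/kg = 7.07 μmol/kg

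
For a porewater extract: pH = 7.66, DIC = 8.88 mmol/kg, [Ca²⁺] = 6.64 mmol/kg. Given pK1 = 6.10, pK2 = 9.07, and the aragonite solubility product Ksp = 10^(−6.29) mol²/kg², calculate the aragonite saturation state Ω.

α₂ = 1 / (1 + [H⁺]/K2 + [H⁺]²/(K1K2)) = 1 / (1 + 10^+1.41 + 10^-0.15)
   = 1 / (1 + 25.704 + 0.70795) = 1/27.412 = 0.03648
[CO3²⁻] = α₂ × DIC = 0.03648 × 8.88 = 0.3239 mmol/kg
Ksp = 10^(−6.29) = 5.129×10^-7
Ω = [Ca²⁺][CO3²⁻]/Ksp = (6.64×10^-3)(3.239×10^-4) / 5.129×10^-7 = 4.19

Ω = 4.19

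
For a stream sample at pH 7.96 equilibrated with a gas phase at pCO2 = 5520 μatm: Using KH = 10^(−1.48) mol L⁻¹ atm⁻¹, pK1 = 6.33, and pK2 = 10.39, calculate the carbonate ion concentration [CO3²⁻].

[CO2*] = KH · pCO2 = 10^(−1.48) × 5520×10^-6 = 1.828×10^-4 mol/L
α₀ = 1/(1 + K1/[H⁺] + K1K2/[H⁺]²) = 1/(1 + 10^+1.63 + 10^-0.80) = 0.02282
DIC = [CO2*]/α₀ = 1.828×10^-4 / 0.02282 = 8.009 mmol/L
[CO3²⁻] = α₂·DIC; α₂ = 0.003617, so [CO3²⁻] = 0.003617 × 8.009 = 0.0290 mmol/L

[CO3²⁻] = 0.0290 mmol/L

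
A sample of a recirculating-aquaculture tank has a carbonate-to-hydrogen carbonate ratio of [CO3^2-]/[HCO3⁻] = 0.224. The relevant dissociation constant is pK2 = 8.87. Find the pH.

From K2 = [H⁺][CO3^2-]/[HCO3⁻]:  pH = pK2 + log₁₀([CO3^2-]/[HCO3⁻])
log₁₀(0.224) = -0.650
pH = 8.87 + (-0.650) = 8.22

pH = 8.22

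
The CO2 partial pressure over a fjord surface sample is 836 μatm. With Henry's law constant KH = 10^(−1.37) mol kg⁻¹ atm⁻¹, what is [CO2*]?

KH = 10^(−1.37) = 4.266×10^-2 mol kg⁻¹ atm⁻¹
[CO2*] = KH · pCO2 = 4.266×10^-2 × 836×10^-6 atm = 3.57×10^-5 mol/kg

[CO2*] = 35.7 μmol/kg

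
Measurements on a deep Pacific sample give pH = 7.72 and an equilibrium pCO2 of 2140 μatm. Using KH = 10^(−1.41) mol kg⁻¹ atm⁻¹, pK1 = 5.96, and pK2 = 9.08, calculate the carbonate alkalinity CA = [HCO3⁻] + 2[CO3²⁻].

CA = 5.21 mmol/kg

[CO2*] = KH · pCO2 = 10^(−1.41) × 2140×10^-6 = 8.326×10^-5 mol/kg
α₀ = 1/(1 + K1/[H⁺] + K1K2/[H⁺]²) = 1/(1 + 10^+1.76 + 10^+0.40) = 0.01638
DIC = [CO2*]/α₀ = 8.326×10^-5 / 0.01638 = 5.083 mmol/kg
CA = (α₁ + 2α₂)·DIC = (0.9425 + 2×0.04114) × 5.083 = 5.21 mmol/kg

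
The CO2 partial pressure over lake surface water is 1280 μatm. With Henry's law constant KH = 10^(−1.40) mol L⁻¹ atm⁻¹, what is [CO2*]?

KH = 10^(−1.40) = 3.981×10^-2 mol L⁻¹ atm⁻¹
[CO2*] = KH · pCO2 = 3.981×10^-2 × 1280×10^-6 atm = 5.10×10^-5 mol/L

[CO2*] = 51.0 μmol/L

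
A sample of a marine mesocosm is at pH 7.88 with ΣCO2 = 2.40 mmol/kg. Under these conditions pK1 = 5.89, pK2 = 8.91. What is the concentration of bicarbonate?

α₁ = 1 / (1 + [H⁺]/K1 + K2/[H⁺]) = 1 / (1 + 10^-1.99 + 10^-1.03)
   = 1 / (1 + 0.010233 + 0.093325) = 1/1.1036 = 0.9062
[HCO3⁻] = α₁ × DIC = 0.9062 × 2.40 = 2.17 mmol/kg

[HCO3⁻] = 2.17 mmol/kg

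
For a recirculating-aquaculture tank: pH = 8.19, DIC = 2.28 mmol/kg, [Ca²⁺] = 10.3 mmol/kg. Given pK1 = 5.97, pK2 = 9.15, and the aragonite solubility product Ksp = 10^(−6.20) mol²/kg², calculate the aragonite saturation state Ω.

α₂ = 1 / (1 + [H⁺]/K2 + [H⁺]²/(K1K2)) = 1 / (1 + 10^+0.96 + 10^-1.26)
   = 1 / (1 + 9.1201 + 0.054954) = 1/10.175 = 0.09828
[CO3²⁻] = α₂ × DIC = 0.09828 × 2.28 = 0.2241 mmol/kg
Ksp = 10^(−6.20) = 6.310×10^-7
Ω = [Ca²⁺][CO3²⁻]/Ksp = (10.3×10^-3)(2.241×10^-4) / 6.310×10^-7 = 3.66

Ω = 3.66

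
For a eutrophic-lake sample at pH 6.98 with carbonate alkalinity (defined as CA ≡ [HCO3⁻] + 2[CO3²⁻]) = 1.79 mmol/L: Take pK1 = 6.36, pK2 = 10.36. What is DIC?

CA = [HCO3⁻] + 2[CO3²⁻] = (α₁ + 2α₂)·DIC
At pH 6.98: [H⁺]/K1 = 10^-0.62 = 0.23988, K2/[H⁺] = 10^-3.38 = 0.00041687
α₁ = 1/(1 + 0.23988 + 0.00041687) = 1/1.2403 = 0.8063; α₂ = α₁·K2/[H⁺] = 0.0003361
α₁ + 2α₂ = 0.8069
DIC = CA / (α₁ + 2α₂) = 1.79 / 0.8069 = 2.22 mmol/L

DIC = 2.22 mmol/L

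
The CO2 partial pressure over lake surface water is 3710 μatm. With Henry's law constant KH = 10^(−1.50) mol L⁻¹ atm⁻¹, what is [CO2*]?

KH = 10^(−1.50) = 3.162×10^-2 mol L⁻¹ atm⁻¹
[CO2*] = KH · pCO2 = 3.162×10^-2 × 3710×10^-6 atm = 1.17×10^-4 mol/L

[CO2*] = 117 μmol/L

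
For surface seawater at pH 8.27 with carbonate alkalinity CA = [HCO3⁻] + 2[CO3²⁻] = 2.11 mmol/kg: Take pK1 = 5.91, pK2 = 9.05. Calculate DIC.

CA = [HCO3⁻] + 2[CO3²⁻] = (α₁ + 2α₂)·DIC
At pH 8.27: [H⁺]/K1 = 10^-2.36 = 0.0043652, K2/[H⁺] = 10^-0.78 = 0.16596
α₁ = 1/(1 + 0.0043652 + 0.16596) = 1/1.1703 = 0.8545; α₂ = α₁·K2/[H⁺] = 0.1418
α₁ + 2α₂ = 1.1381
DIC = CA / (α₁ + 2α₂) = 2.11 / 1.1381 = 1.85 mmol/kg

DIC = 1.85 mmol/kg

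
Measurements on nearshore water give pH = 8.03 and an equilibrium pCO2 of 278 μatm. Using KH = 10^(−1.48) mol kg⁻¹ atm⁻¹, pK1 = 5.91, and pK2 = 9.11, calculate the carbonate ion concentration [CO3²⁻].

[CO2*] = KH · pCO2 = 10^(−1.48) × 278×10^-6 = 9.205×10^-6 mol/kg
α₀ = 1/(1 + K1/[H⁺] + K1K2/[H⁺]²) = 1/(1 + 10^+2.12 + 10^+1.04) = 0.006955
DIC = [CO2*]/α₀ = 9.205×10^-6 / 0.006955 = 1.324 mmol/kg
[CO3²⁻] = α₂·DIC; α₂ = 0.07626, so [CO3²⁻] = 0.07626 × 1.324 = 0.101 mmol/kg

[CO3²⁻] = 0.101 mmol/kg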